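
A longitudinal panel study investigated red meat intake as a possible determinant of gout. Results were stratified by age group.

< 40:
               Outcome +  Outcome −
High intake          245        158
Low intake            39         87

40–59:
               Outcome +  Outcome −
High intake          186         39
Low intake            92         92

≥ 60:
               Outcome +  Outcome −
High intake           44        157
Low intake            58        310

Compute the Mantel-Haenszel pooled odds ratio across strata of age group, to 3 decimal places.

2.913

OR_MH = Σ(aᵢdᵢ/nᵢ) / Σ(bᵢcᵢ/nᵢ), where nᵢ is the stratum total.
Stratum 1 (< 40): n = 529; a·d/n = 245·87/529 = 40.2930; b·c/n = 158·39/529 = 11.6484
Stratum 2 (40–59): n = 409; a·d/n = 186·92/409 = 41.8386; b·c/n = 39·92/409 = 8.7726
Stratum 3 (≥ 60): n = 569; a·d/n = 44·310/569 = 23.9719; b·c/n = 157·58/569 = 16.0035
OR_MH = (40.2930 + 41.8386 + 23.9719) / (11.6484 + 8.7726 + 16.0035) = 106.1035 / 36.4245 = 2.91297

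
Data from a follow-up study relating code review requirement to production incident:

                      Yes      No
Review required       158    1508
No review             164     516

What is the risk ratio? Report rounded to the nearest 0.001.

0.393

Cells: a = 158, b = 1508, c = 164, d = 516.
Risk in exposed = 158/1666 = 0.09484; risk in unexposed = 164/680 = 0.24118.
RR = 0.09484 / 0.24118 = 0.39323
The risk is 61% lower among the exposed than among the unexposed.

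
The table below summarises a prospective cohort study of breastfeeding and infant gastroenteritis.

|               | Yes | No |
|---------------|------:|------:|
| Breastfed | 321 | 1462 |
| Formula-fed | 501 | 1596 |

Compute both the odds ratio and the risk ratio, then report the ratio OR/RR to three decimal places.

0.928

Cells: a = 321, b = 1462, c = 501, d = 1596.
OR = (321·1596)/(1462·501) = 512316/732462 = 0.69944
Risk in exposed = 321/1783 = 0.18003; risk in unexposed = 501/2097 = 0.23891; RR = 0.75355
OR/RR = 0.69944 / 0.75355 = 0.92819
The outcome is not rare, so the OR lies further from 1 than the RR.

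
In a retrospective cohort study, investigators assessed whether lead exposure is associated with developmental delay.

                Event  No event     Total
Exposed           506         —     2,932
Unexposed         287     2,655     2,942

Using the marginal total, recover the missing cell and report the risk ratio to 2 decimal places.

The missing cell is in the exposed row: 2932 − 506 = 2426.
So a = 506, b = 2426, c = 287, d = 2655.
RR = [a/(a+b)] / [c/(c+d)] = (506/2932) / (287/2942) = 0.17258/0.09755 = 1.76908

1.77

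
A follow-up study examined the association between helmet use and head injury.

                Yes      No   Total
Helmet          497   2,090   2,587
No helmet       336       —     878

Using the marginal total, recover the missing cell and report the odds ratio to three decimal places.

0.384

The missing cell is in the unexposed row: 878 − 336 = 542.
So a = 497, b = 2090, c = 336, d = 542.
OR = (a·d)/(b·c) = (497 × 542) / (2090 × 336) = 269374 / 702240 = 0.38359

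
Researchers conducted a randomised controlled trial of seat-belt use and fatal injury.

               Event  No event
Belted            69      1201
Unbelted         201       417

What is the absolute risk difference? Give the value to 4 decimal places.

Cells: a = 69, b = 1201, c = 201, d = 417.
Risk in exposed = 69/1270 = 0.054331; risk in unexposed = 201/618 = 0.325243.
Risk difference = 0.054331 − 0.325243 = -0.270912

-0.2709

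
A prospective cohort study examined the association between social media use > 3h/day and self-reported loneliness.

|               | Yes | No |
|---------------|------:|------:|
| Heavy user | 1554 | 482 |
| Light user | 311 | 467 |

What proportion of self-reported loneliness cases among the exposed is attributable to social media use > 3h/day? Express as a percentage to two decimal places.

Cells: a = 1554, b = 482, c = 311, d = 467.
Risk in exposed = 1554/2036 = 0.76326; risk in unexposed = 311/778 = 0.39974.
RR = 0.76326/0.39974 = 1.90938
AR% = (RR − 1)/RR × 100 = (1.90938 − 1)/1.90938 × 100 = 47.6270%

47.63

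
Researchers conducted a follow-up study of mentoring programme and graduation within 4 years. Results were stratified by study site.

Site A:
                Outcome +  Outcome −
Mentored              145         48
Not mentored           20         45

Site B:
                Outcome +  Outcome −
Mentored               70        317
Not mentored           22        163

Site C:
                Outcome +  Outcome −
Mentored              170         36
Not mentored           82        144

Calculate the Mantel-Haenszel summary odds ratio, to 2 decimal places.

4.48

OR_MH = Σ(aᵢdᵢ/nᵢ) / Σ(bᵢcᵢ/nᵢ), where nᵢ is the stratum total.
Stratum 1 (Site A): n = 258; a·d/n = 145·45/258 = 25.2907; b·c/n = 48·20/258 = 3.7209
Stratum 2 (Site B): n = 572; a·d/n = 70·163/572 = 19.9476; b·c/n = 317·22/572 = 12.1923
Stratum 3 (Site C): n = 432; a·d/n = 170·144/432 = 56.6667; b·c/n = 36·82/432 = 6.8333
OR_MH = (25.2907 + 19.9476 + 56.6667) / (3.7209 + 12.1923 + 6.8333) = 101.9049 / 22.7466 = 4.48001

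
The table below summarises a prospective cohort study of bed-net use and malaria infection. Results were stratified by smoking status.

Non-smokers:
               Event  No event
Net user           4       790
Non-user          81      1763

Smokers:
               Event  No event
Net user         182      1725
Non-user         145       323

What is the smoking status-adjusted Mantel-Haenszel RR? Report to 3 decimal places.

0.275

RR_MH = Σ(aᵢ·n₀ᵢ/nᵢ) / Σ(cᵢ·n₁ᵢ/nᵢ), with n₁ᵢ = aᵢ+bᵢ (exposed), n₀ᵢ = cᵢ+dᵢ (unexposed), nᵢ = n₁ᵢ+n₀ᵢ.
Stratum 1 (Non-smokers): n₁ = 794, n₀ = 1844, n = 2638; a·n₀/n = 4·1844/2638 = 2.7961; c·n₁/n = 81·794/2638 = 24.3798
Stratum 2 (Smokers): n₁ = 1907, n₀ = 468, n = 2375; a·n₀/n = 182·468/2375 = 35.8636; c·n₁/n = 145·1907/2375 = 116.4274
RR_MH = (2.7961 + 35.8636) / (24.3798 + 116.4274) = 38.6596 / 140.8072 = 0.27456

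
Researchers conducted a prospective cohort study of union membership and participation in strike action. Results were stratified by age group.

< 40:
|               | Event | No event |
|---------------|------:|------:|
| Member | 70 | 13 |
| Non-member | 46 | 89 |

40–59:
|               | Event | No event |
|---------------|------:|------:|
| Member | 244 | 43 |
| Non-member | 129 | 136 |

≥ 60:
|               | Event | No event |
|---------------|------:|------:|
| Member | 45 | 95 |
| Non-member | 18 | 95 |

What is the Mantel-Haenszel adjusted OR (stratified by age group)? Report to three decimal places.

5.401

OR_MH = Σ(aᵢdᵢ/nᵢ) / Σ(bᵢcᵢ/nᵢ), where nᵢ is the stratum total.
Stratum 1 (< 40): n = 218; a·d/n = 70·89/218 = 28.5780; b·c/n = 13·46/218 = 2.7431
Stratum 2 (40–59): n = 552; a·d/n = 244·136/552 = 60.1159; b·c/n = 43·129/552 = 10.0489
Stratum 3 (≥ 60): n = 253; a·d/n = 45·95/253 = 16.8972; b·c/n = 95·18/253 = 6.7589
OR_MH = (28.5780 + 60.1159 + 16.8972) / (2.7431 + 10.0489 + 6.7589) = 105.5912 / 19.5509 = 5.40083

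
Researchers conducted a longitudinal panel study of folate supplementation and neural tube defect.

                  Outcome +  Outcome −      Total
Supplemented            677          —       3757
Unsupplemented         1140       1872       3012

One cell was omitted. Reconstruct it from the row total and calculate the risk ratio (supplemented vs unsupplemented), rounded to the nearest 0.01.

0.48

The missing cell is in the exposed row: 3757 − 677 = 3080.
So a = 677, b = 3080, c = 1140, d = 1872.
RR = [a/(a+b)] / [c/(c+d)] = (677/3757) / (1140/3012) = 0.18020/0.37849 = 0.47610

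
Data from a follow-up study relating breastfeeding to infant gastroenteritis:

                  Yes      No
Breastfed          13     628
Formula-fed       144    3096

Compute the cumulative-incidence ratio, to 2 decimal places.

0.46

Cells: a = 13, b = 628, c = 144, d = 3096.
Risk in exposed = 13/641 = 0.02028; risk in unexposed = 144/3240 = 0.04444.
RR = 0.02028 / 0.04444 = 0.45632
The risk is 54% lower among the exposed than among the unexposed.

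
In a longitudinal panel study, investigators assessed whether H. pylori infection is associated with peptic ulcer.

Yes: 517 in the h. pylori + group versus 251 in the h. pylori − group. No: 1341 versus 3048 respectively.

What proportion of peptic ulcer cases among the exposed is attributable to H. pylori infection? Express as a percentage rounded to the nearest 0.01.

72.66

From the description: a = 517, b = 1341, c = 251, d = 3048.
Risk in exposed = 517/1858 = 0.27826; risk in unexposed = 251/3299 = 0.07608.
RR = 0.27826/0.07608 = 3.65724
AR% = (RR − 1)/RR × 100 = (3.65724 − 1)/3.65724 × 100 = 72.6570%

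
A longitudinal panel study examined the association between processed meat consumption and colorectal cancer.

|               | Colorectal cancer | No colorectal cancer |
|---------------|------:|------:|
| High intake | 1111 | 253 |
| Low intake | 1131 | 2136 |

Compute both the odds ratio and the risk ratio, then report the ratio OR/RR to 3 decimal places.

3.525

Cells: a = 1111, b = 253, c = 1131, d = 2136.
OR = (1111·2136)/(253·1131) = 2373096/286143 = 8.29339
Risk in exposed = 1111/1364 = 0.81452; risk in unexposed = 1131/3267 = 0.34619; RR = 2.35281
OR/RR = 8.29339 / 2.35281 = 3.52489
The outcome is not rare, so the OR lies further from 1 than the RR.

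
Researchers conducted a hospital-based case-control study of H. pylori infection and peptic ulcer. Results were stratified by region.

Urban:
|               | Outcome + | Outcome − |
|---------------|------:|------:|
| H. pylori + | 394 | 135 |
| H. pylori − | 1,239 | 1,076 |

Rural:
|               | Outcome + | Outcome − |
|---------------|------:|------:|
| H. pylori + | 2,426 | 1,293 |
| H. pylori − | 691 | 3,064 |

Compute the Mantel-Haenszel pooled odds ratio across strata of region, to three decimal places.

6.412

OR_MH = Σ(aᵢdᵢ/nᵢ) / Σ(bᵢcᵢ/nᵢ), where nᵢ is the stratum total.
Stratum 1 (Urban): n = 2844; a·d/n = 394·1076/2844 = 149.0661; b·c/n = 135·1239/2844 = 58.8133
Stratum 2 (Rural): n = 7474; a·d/n = 2426·3064/7474 = 994.5496; b·c/n = 1293·691/7474 = 119.5428
OR_MH = (149.0661 + 994.5496) / (58.8133 + 119.5428) = 1143.6157 / 178.3561 = 6.41198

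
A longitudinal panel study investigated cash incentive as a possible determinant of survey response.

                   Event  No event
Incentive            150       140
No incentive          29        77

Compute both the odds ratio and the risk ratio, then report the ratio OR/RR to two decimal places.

Cells: a = 150, b = 140, c = 29, d = 77.
OR = (150·77)/(140·29) = 11550/4060 = 2.84483
Risk in exposed = 150/290 = 0.51724; risk in unexposed = 29/106 = 0.27358; RR = 1.89061
OR/RR = 2.84483 / 1.89061 = 1.50472
The outcome is not rare, so the OR lies further from 1 than the RR.

1.50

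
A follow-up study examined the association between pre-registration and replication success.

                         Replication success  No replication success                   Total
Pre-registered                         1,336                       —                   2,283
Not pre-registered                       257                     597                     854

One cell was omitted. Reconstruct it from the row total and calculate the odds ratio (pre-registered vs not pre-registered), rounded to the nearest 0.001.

The missing cell is in the exposed row: 2283 − 1336 = 947.
So a = 1336, b = 947, c = 257, d = 597.
OR = (a·d)/(b·c) = (1336 × 597) / (947 × 257) = 797592 / 243379 = 3.27716

3.277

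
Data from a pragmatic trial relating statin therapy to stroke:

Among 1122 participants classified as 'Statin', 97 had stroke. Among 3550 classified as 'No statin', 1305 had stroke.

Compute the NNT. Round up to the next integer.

Risk in treated group = 97/1122 = 0.08645; risk in control = 1305/3550 = 0.36761.
Absolute risk reduction = 0.36761 − 0.08645 = 0.28115
NNT = 1 / ARR = 1 / 0.28115 = 3.557 → round up → 4

4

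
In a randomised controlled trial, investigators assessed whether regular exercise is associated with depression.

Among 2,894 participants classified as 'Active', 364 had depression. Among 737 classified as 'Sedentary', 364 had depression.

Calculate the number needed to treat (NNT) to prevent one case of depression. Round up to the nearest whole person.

3

Risk in treated group = 364/2894 = 0.12578; risk in control = 364/737 = 0.49389.
Absolute risk reduction = 0.49389 − 0.12578 = 0.36812
NNT = 1 / ARR = 1 / 0.36812 = 2.717 → round up → 3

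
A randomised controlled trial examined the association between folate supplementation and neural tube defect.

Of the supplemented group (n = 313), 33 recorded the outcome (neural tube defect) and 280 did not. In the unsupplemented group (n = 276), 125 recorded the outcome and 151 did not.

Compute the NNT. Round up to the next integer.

3

Risk in treated group = 33/313 = 0.10543; risk in control = 125/276 = 0.45290.
Absolute risk reduction = 0.45290 − 0.10543 = 0.34747
NNT = 1 / ARR = 1 / 0.34747 = 2.878 → round up → 3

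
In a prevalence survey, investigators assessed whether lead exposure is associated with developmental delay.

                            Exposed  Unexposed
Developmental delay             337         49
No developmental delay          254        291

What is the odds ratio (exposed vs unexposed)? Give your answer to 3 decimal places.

7.879

Reading the table with exposure as columns: a = 337 (Exposed, case), b = 254 (Exposed, non-case), c = 49 (Unexposed, case), d = 291.
OR = (a·d)/(b·c) = (337 × 291) / (254 × 49) = 98067 / 12446 = 7.87940
The odds of developmental delay are about 7.88 times as high in the exposed group.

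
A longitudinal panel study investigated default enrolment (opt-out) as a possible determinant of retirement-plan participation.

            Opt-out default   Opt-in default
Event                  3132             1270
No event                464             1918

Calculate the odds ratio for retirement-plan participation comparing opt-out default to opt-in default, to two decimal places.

10.19

Reading the table with exposure as columns: a = 3132 (Opt-out default, case), b = 464 (Opt-out default, non-case), c = 1270 (Opt-in default, case), d = 1918.
OR = (a·d)/(b·c) = (3132 × 1918) / (464 × 1270) = 6007176 / 589280 = 10.19409
The odds of retirement-plan participation are about 10.19 times as high in the opt-out default group.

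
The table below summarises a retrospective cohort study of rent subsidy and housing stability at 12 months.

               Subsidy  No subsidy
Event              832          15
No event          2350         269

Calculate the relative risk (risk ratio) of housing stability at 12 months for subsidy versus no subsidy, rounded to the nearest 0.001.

4.951

Reading the table with exposure as columns: a = 832 (Subsidy, case), b = 2350 (Subsidy, non-case), c = 15 (No subsidy, case), d = 269.
Risk in exposed = 832/3182 = 0.26147; risk in unexposed = 15/284 = 0.05282.
RR = 0.26147 / 0.05282 = 4.95051
The risk among the exposed is 4.95 times that among the unexposed.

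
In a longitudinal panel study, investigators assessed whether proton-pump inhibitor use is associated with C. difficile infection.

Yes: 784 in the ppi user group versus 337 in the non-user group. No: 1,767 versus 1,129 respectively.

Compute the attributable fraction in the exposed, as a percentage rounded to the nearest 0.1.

25.2

From the description: a = 784, b = 1767, c = 337, d = 1129.
Risk in exposed = 784/2551 = 0.30733; risk in unexposed = 337/1466 = 0.22988.
RR = 0.30733/0.22988 = 1.33693
AR% = (RR − 1)/RR × 100 = (1.33693 − 1)/1.33693 × 100 = 25.2019%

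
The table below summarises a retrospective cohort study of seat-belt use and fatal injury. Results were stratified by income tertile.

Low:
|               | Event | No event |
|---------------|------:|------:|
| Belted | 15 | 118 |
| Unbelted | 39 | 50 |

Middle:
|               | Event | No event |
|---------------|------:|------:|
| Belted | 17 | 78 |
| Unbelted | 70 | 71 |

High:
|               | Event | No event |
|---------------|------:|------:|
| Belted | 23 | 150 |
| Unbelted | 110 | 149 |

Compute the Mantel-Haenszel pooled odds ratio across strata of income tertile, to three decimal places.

0.200

OR_MH = Σ(aᵢdᵢ/nᵢ) / Σ(bᵢcᵢ/nᵢ), where nᵢ is the stratum total.
Stratum 1 (Low): n = 222; a·d/n = 15·50/222 = 3.3784; b·c/n = 118·39/222 = 20.7297
Stratum 2 (Middle): n = 236; a·d/n = 17·71/236 = 5.1144; b·c/n = 78·70/236 = 23.1356
Stratum 3 (High): n = 432; a·d/n = 23·149/432 = 7.9329; b·c/n = 150·110/432 = 38.1944
OR_MH = (3.3784 + 5.1144 + 7.9329) / (20.7297 + 23.1356 + 38.1944) = 16.4257 / 82.0598 = 0.20017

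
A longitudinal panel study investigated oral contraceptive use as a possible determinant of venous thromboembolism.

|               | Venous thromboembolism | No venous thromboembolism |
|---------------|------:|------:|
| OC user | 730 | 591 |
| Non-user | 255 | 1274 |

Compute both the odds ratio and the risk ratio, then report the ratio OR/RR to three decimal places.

1.862

Cells: a = 730, b = 591, c = 255, d = 1274.
OR = (730·1274)/(591·255) = 930020/150705 = 6.17113
Risk in exposed = 730/1321 = 0.55261; risk in unexposed = 255/1529 = 0.16678; RR = 3.31350
OR/RR = 6.17113 / 3.31350 = 1.86242
The outcome is not rare, so the OR lies further from 1 than the RR.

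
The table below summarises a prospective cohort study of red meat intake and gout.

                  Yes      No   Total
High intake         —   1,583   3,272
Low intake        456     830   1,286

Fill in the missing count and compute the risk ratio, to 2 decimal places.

The missing cell is in the exposed row: 3272 − 1583 = 1689.
So a = 1689, b = 1583, c = 456, d = 830.
RR = [a/(a+b)] / [c/(c+d)] = (1689/3272) / (456/1286) = 0.51620/0.35459 = 1.45577

1.46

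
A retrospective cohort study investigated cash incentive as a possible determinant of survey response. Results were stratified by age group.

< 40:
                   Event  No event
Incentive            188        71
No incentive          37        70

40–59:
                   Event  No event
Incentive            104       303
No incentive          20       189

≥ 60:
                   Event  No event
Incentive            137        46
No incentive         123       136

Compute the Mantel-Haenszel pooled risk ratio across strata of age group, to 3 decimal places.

RR_MH = Σ(aᵢ·n₀ᵢ/nᵢ) / Σ(cᵢ·n₁ᵢ/nᵢ), with n₁ᵢ = aᵢ+bᵢ (exposed), n₀ᵢ = cᵢ+dᵢ (unexposed), nᵢ = n₁ᵢ+n₀ᵢ.
Stratum 1 (< 40): n₁ = 259, n₀ = 107, n = 366; a·n₀/n = 188·107/366 = 54.9617; c·n₁/n = 37·259/366 = 26.1831
Stratum 2 (40–59): n₁ = 407, n₀ = 209, n = 616; a·n₀/n = 104·209/616 = 35.2857; c·n₁/n = 20·407/616 = 13.2143
Stratum 3 (≥ 60): n₁ = 183, n₀ = 259, n = 442; a·n₀/n = 137·259/442 = 80.2783; c·n₁/n = 123·183/442 = 50.9253
RR_MH = (54.9617 + 35.2857 + 80.2783) / (26.1831 + 13.2143 + 50.9253) = 170.5257 / 90.3227 = 1.88796

1.888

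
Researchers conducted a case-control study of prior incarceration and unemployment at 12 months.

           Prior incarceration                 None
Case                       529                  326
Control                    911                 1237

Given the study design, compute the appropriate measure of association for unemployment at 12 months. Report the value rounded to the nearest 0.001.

2.203

Reading the table with exposure as columns: a = 529 (Prior incarceration, case), b = 911 (Prior incarceration, non-case), c = 326 (None, case), d = 1237.
This is a case-control study: participants were sampled on outcome status, so risks in the source population cannot be estimated directly — relative risk is not valid here. The odds ratio is the appropriate measure.
OR = (a·d)/(b·c) = (529 × 1237) / (911 × 326) = 654373 / 296986 = 2.20338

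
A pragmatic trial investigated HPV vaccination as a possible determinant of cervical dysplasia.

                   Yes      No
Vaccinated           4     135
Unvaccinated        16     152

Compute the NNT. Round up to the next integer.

Risk in treated group = 4/139 = 0.02878; risk in control = 16/168 = 0.09524.
Absolute risk reduction = 0.09524 − 0.02878 = 0.06646
NNT = 1 / ARR = 1 / 0.06646 = 15.046 → round up → 16

16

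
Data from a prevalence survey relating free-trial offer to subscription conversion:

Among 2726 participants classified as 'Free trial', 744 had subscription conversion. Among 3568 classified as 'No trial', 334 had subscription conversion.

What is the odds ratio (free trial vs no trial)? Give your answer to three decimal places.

3.635

From the description: a = 744, b = 1982, c = 334, d = 3234.
OR = (a·d)/(b·c) = (744 × 3234) / (1982 × 334) = 2406096 / 661988 = 3.63465
The odds of subscription conversion are about 3.63 times as high in the free trial group.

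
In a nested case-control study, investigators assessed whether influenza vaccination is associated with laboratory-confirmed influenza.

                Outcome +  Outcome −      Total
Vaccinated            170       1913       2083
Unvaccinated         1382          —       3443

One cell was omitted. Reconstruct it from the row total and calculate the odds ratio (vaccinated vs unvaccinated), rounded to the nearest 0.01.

The missing cell is in the unexposed row: 3443 − 1382 = 2061.
So a = 170, b = 1913, c = 1382, d = 2061.
OR = (a·d)/(b·c) = (170 × 2061) / (1913 × 1382) = 350370 / 2643766 = 0.13253

0.13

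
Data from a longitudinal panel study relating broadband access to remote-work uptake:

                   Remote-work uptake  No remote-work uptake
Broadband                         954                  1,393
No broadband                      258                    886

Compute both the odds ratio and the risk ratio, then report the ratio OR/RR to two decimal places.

Cells: a = 954, b = 1393, c = 258, d = 886.
OR = (954·886)/(1393·258) = 845244/359394 = 2.35186
Risk in exposed = 954/2347 = 0.40648; risk in unexposed = 258/1144 = 0.22552; RR = 1.80236
OR/RR = 2.35186 / 1.80236 = 1.30488
The outcome is not rare, so the OR lies further from 1 than the RR.

1.30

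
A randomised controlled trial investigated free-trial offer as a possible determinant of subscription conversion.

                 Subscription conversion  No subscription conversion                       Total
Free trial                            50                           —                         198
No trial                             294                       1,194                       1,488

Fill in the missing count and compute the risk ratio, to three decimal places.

1.278

The missing cell is in the exposed row: 198 − 50 = 148.
So a = 50, b = 148, c = 294, d = 1194.
RR = [a/(a+b)] / [c/(c+d)] = (50/198) / (294/1488) = 0.25253/0.19758 = 1.27809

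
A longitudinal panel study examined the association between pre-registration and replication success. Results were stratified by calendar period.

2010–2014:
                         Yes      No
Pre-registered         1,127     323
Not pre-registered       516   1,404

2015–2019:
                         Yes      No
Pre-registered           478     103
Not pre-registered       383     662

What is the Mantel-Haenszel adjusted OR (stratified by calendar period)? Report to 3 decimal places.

OR_MH = Σ(aᵢdᵢ/nᵢ) / Σ(bᵢcᵢ/nᵢ), where nᵢ is the stratum total.
Stratum 1 (2010–2014): n = 3370; a·d/n = 1127·1404/3370 = 469.5276; b·c/n = 323·516/3370 = 49.4564
Stratum 2 (2015–2019): n = 1626; a·d/n = 478·662/1626 = 194.6101; b·c/n = 103·383/1626 = 24.2614
OR_MH = (469.5276 + 194.6101) / (49.4564 + 24.2614) = 664.1377 / 73.7178 = 9.00920

9.009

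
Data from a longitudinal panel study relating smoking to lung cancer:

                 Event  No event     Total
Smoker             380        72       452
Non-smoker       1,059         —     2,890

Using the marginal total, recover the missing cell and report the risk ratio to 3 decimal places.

The missing cell is in the unexposed row: 2890 − 1059 = 1831.
So a = 380, b = 72, c = 1059, d = 1831.
RR = [a/(a+b)] / [c/(c+d)] = (380/452) / (1059/2890) = 0.84071/0.36644 = 2.29428

2.294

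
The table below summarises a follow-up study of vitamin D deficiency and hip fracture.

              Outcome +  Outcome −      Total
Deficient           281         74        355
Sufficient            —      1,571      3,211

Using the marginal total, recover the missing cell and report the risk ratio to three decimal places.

The missing cell is in the unexposed row: 3211 − 1571 = 1640.
So a = 281, b = 74, c = 1640, d = 1571.
RR = [a/(a+b)] / [c/(c+d)] = (281/355) / (1640/3211) = 0.79155/0.51074 = 1.54980

1.550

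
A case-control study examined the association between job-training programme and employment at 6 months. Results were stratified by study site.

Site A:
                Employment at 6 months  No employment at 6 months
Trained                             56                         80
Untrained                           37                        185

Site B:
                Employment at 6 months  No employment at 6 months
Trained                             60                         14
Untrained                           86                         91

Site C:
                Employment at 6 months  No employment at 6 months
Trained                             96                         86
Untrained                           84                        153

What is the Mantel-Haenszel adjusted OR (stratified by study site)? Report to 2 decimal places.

OR_MH = Σ(aᵢdᵢ/nᵢ) / Σ(bᵢcᵢ/nᵢ), where nᵢ is the stratum total.
Stratum 1 (Site A): n = 358; a·d/n = 56·185/358 = 28.9385; b·c/n = 80·37/358 = 8.2682
Stratum 2 (Site B): n = 251; a·d/n = 60·91/251 = 21.7530; b·c/n = 14·86/251 = 4.7968
Stratum 3 (Site C): n = 419; a·d/n = 96·153/419 = 35.0549; b·c/n = 86·84/419 = 17.2411
OR_MH = (28.9385 + 21.7530 + 35.0549) / (8.2682 + 4.7968 + 17.2411) = 85.7464 / 30.3060 = 2.82935

2.83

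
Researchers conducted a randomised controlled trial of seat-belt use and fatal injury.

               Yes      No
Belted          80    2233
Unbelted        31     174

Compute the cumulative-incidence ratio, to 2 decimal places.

Cells: a = 80, b = 2233, c = 31, d = 174.
Risk in exposed = 80/2313 = 0.03459; risk in unexposed = 31/205 = 0.15122.
RR = 0.03459 / 0.15122 = 0.22872
The risk is 77% lower among the exposed than among the unexposed.

0.23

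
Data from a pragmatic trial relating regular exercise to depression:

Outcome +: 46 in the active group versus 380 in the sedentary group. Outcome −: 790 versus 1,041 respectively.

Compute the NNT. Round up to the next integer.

Risk in treated group = 46/836 = 0.05502; risk in control = 380/1421 = 0.26742.
Absolute risk reduction = 0.26742 − 0.05502 = 0.21239
NNT = 1 / ARR = 1 / 0.21239 = 4.708 → round up → 5

5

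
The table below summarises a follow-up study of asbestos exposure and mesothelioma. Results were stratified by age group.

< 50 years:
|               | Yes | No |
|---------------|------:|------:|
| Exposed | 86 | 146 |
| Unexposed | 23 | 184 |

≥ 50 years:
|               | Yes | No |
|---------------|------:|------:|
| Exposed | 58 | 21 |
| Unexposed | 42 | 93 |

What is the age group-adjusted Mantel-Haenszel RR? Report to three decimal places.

2.789

RR_MH = Σ(aᵢ·n₀ᵢ/nᵢ) / Σ(cᵢ·n₁ᵢ/nᵢ), with n₁ᵢ = aᵢ+bᵢ (exposed), n₀ᵢ = cᵢ+dᵢ (unexposed), nᵢ = n₁ᵢ+n₀ᵢ.
Stratum 1 (< 50 years): n₁ = 232, n₀ = 207, n = 439; a·n₀/n = 86·207/439 = 40.5513; c·n₁/n = 23·232/439 = 12.1549
Stratum 2 (≥ 50 years): n₁ = 79, n₀ = 135, n = 214; a·n₀/n = 58·135/214 = 36.5888; c·n₁/n = 42·79/214 = 15.5047
RR_MH = (40.5513 + 36.5888) / (12.1549 + 15.5047) = 77.1400 / 27.6596 = 2.78891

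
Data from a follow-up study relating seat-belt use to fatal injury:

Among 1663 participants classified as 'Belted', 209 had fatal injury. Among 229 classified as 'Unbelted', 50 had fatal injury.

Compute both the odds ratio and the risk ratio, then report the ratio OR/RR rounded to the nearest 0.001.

0.894

From the description: a = 209, b = 1454, c = 50, d = 179.
OR = (209·179)/(1454·50) = 37411/72700 = 0.51459
Risk in exposed = 209/1663 = 0.12568; risk in unexposed = 50/229 = 0.21834; RR = 0.57560
OR/RR = 0.51459 / 0.57560 = 0.89402
The outcome is not rare, so the OR lies further from 1 than the RR.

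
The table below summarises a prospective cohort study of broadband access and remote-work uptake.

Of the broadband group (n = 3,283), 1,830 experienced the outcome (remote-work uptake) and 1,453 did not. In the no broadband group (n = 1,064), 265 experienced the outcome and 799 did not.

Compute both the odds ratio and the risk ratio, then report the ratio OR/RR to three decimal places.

1.697

From the description: a = 1830, b = 1453, c = 265, d = 799.
OR = (1830·799)/(1453·265) = 1462170/385045 = 3.79740
Risk in exposed = 1830/3283 = 0.55742; risk in unexposed = 265/1064 = 0.24906; RR = 2.23808
OR/RR = 3.79740 / 2.23808 = 1.69672
The outcome is not rare, so the OR lies further from 1 than the RR.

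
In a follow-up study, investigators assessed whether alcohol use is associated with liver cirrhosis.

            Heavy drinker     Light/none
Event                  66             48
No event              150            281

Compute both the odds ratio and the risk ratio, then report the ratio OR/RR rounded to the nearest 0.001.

1.230

Reading the table with exposure as columns: a = 66 (Heavy drinker, case), b = 150 (Heavy drinker, non-case), c = 48 (Light/none, case), d = 281.
OR = (66·281)/(150·48) = 18546/7200 = 2.57583
Risk in exposed = 66/216 = 0.30556; risk in unexposed = 48/329 = 0.14590; RR = 2.09433
OR/RR = 2.57583 / 2.09433 = 1.22991
The outcome is not rare, so the OR lies further from 1 than the RR.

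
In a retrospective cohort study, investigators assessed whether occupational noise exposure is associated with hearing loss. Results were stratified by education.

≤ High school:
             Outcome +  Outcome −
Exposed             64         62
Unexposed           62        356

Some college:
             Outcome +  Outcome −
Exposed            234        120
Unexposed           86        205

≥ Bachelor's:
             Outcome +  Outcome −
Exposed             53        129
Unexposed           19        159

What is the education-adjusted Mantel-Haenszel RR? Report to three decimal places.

RR_MH = Σ(aᵢ·n₀ᵢ/nᵢ) / Σ(cᵢ·n₁ᵢ/nᵢ), with n₁ᵢ = aᵢ+bᵢ (exposed), n₀ᵢ = cᵢ+dᵢ (unexposed), nᵢ = n₁ᵢ+n₀ᵢ.
Stratum 1 (≤ High school): n₁ = 126, n₀ = 418, n = 544; a·n₀/n = 64·418/544 = 49.1765; c·n₁/n = 62·126/544 = 14.3603
Stratum 2 (Some college): n₁ = 354, n₀ = 291, n = 645; a·n₀/n = 234·291/645 = 105.5721; c·n₁/n = 86·354/645 = 47.2000
Stratum 3 (≥ Bachelor's): n₁ = 182, n₀ = 178, n = 360; a·n₀/n = 53·178/360 = 26.2056; c·n₁/n = 19·182/360 = 9.6056
RR_MH = (49.1765 + 105.5721 + 26.2056) / (14.3603 + 47.2000 + 9.6056) = 180.9541 / 71.1658 = 2.54271

2.543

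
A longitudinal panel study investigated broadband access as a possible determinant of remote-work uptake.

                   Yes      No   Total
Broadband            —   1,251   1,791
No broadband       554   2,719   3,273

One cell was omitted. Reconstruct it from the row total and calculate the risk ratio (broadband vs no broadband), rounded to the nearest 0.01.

The missing cell is in the exposed row: 1791 − 1251 = 540.
So a = 540, b = 1251, c = 554, d = 2719.
RR = [a/(a+b)] / [c/(c+d)] = (540/1791) / (554/3273) = 0.30151/0.16926 = 1.78129

1.78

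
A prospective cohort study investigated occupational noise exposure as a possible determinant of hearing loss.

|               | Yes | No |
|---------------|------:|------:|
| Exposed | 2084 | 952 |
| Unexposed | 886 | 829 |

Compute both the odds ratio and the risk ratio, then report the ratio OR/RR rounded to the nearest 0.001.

1.542

Cells: a = 2084, b = 952, c = 886, d = 829.
OR = (2084·829)/(952·886) = 1727636/843472 = 2.04824
Risk in exposed = 2084/3036 = 0.68643; risk in unexposed = 886/1715 = 0.51662; RR = 1.32870
OR/RR = 2.04824 / 1.32870 = 1.54154
The outcome is not rare, so the OR lies further from 1 than the RR.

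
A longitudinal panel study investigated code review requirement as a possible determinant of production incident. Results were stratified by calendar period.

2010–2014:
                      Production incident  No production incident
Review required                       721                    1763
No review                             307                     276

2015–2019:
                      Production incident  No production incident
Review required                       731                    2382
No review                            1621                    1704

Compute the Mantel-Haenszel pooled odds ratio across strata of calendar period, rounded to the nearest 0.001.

0.333

OR_MH = Σ(aᵢdᵢ/nᵢ) / Σ(bᵢcᵢ/nᵢ), where nᵢ is the stratum total.
Stratum 1 (2010–2014): n = 3067; a·d/n = 721·276/3067 = 64.8829; b·c/n = 1763·307/3067 = 176.4724
Stratum 2 (2015–2019): n = 6438; a·d/n = 731·1704/6438 = 193.4800; b·c/n = 2382·1621/6438 = 599.7549
OR_MH = (64.8829 + 193.4800) / (176.4724 + 599.7549) = 258.3629 / 776.2273 = 0.33284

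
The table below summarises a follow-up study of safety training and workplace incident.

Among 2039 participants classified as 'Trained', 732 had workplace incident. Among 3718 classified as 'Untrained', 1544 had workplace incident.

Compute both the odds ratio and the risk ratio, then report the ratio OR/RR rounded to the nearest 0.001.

0.912

From the description: a = 732, b = 1307, c = 1544, d = 2174.
OR = (732·2174)/(1307·1544) = 1591368/2018008 = 0.78858
Risk in exposed = 732/2039 = 0.35900; risk in unexposed = 1544/3718 = 0.41528; RR = 0.86448
OR/RR = 0.78858 / 0.86448 = 0.91220
The outcome is not rare, so the OR lies further from 1 than the RR.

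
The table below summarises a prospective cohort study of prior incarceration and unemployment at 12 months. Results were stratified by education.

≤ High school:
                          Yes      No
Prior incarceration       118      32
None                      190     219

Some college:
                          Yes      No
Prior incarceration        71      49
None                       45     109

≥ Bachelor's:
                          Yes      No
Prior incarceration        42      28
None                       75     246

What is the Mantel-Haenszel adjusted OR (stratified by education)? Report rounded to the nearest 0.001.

4.153

OR_MH = Σ(aᵢdᵢ/nᵢ) / Σ(bᵢcᵢ/nᵢ), where nᵢ is the stratum total.
Stratum 1 (≤ High school): n = 559; a·d/n = 118·219/559 = 46.2290; b·c/n = 32·190/559 = 10.8766
Stratum 2 (Some college): n = 274; a·d/n = 71·109/274 = 28.2445; b·c/n = 49·45/274 = 8.0474
Stratum 3 (≥ Bachelor's): n = 391; a·d/n = 42·246/391 = 26.4246; b·c/n = 28·75/391 = 5.3708
OR_MH = (46.2290 + 28.2445 + 26.4246) / (10.8766 + 8.0474 + 5.3708) = 100.8981 / 24.2949 = 4.15306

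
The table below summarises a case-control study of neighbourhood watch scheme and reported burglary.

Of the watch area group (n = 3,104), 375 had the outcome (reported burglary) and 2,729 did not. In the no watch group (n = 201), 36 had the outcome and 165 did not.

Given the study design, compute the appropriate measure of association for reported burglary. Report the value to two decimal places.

0.63

From the description: a = 375, b = 2729, c = 36, d = 165.
This is a case-control study: participants were sampled on outcome status, so risks in the source population cannot be estimated directly — relative risk is not valid here. The odds ratio is the appropriate measure.
OR = (a·d)/(b·c) = (375 × 165) / (2729 × 36) = 61875 / 98244 = 0.62981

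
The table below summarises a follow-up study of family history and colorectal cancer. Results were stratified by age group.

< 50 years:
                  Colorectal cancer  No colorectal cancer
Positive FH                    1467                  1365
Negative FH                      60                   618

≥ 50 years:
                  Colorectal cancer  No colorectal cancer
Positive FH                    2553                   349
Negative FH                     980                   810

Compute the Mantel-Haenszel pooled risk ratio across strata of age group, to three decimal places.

1.921

RR_MH = Σ(aᵢ·n₀ᵢ/nᵢ) / Σ(cᵢ·n₁ᵢ/nᵢ), with n₁ᵢ = aᵢ+bᵢ (exposed), n₀ᵢ = cᵢ+dᵢ (unexposed), nᵢ = n₁ᵢ+n₀ᵢ.
Stratum 1 (< 50 years): n₁ = 2832, n₀ = 678, n = 3510; a·n₀/n = 1467·678/3510 = 283.3692; c·n₁/n = 60·2832/3510 = 48.4103
Stratum 2 (≥ 50 years): n₁ = 2902, n₀ = 1790, n = 4692; a·n₀/n = 2553·1790/4692 = 973.9706; c·n₁/n = 980·2902/4692 = 606.1296
RR_MH = (283.3692 + 973.9706) / (48.4103 + 606.1296) = 1257.3398 / 654.5398 = 1.92095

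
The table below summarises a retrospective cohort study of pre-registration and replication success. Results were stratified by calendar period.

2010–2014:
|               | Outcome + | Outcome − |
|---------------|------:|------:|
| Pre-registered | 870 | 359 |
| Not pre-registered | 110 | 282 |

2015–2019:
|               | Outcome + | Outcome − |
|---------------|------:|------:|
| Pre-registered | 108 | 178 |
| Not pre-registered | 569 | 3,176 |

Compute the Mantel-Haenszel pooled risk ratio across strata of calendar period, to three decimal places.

RR_MH = Σ(aᵢ·n₀ᵢ/nᵢ) / Σ(cᵢ·n₁ᵢ/nᵢ), with n₁ᵢ = aᵢ+bᵢ (exposed), n₀ᵢ = cᵢ+dᵢ (unexposed), nᵢ = n₁ᵢ+n₀ᵢ.
Stratum 1 (2010–2014): n₁ = 1229, n₀ = 392, n = 1621; a·n₀/n = 870·392/1621 = 210.3886; c·n₁/n = 110·1229/1621 = 83.3991
Stratum 2 (2015–2019): n₁ = 286, n₀ = 3745, n = 4031; a·n₀/n = 108·3745/4031 = 100.3374; c·n₁/n = 569·286/4031 = 40.3706
RR_MH = (210.3886 + 100.3374) / (83.3991 + 40.3706) = 310.7260 / 123.7698 = 2.51052

2.511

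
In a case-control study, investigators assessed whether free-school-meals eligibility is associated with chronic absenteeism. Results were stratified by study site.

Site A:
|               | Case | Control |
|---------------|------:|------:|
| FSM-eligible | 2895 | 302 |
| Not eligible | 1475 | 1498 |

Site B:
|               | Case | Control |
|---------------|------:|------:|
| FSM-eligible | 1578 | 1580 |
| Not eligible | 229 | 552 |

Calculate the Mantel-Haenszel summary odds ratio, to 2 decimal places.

5.63

OR_MH = Σ(aᵢdᵢ/nᵢ) / Σ(bᵢcᵢ/nᵢ), where nᵢ is the stratum total.
Stratum 1 (Site A): n = 6170; a·d/n = 2895·1498/6170 = 702.8703; b·c/n = 302·1475/6170 = 72.1961
Stratum 2 (Site B): n = 3939; a·d/n = 1578·552/3939 = 221.1363; b·c/n = 1580·229/3939 = 91.8558
OR_MH = (702.8703 + 221.1363) / (72.1961 + 91.8558) = 924.0067 / 164.0519 = 5.63240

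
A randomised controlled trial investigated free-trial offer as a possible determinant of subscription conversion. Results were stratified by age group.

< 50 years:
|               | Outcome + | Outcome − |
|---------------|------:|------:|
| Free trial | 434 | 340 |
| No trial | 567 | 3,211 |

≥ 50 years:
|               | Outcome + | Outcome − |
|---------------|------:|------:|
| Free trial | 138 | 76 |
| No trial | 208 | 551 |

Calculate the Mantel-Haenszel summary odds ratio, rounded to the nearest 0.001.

OR_MH = Σ(aᵢdᵢ/nᵢ) / Σ(bᵢcᵢ/nᵢ), where nᵢ is the stratum total.
Stratum 1 (< 50 years): n = 4552; a·d/n = 434·3211/4552 = 306.1454; b·c/n = 340·567/4552 = 42.3506
Stratum 2 (≥ 50 years): n = 973; a·d/n = 138·551/973 = 78.1480; b·c/n = 76·208/973 = 16.2467
OR_MH = (306.1454 + 78.1480) / (42.3506 + 16.2467) = 384.2934 / 58.5973 = 6.55821

6.558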